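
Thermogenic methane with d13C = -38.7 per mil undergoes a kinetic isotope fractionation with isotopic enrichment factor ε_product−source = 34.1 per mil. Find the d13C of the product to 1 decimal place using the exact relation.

Exactly, δ_product = (δ_source + 1000)·(ε/1000 + 1) − 1000.
δ_product = (-38.7 + 1000) × (34.1/1000 + 1) − 1000
δ_product = -5.92 per mil

-5.9 per mil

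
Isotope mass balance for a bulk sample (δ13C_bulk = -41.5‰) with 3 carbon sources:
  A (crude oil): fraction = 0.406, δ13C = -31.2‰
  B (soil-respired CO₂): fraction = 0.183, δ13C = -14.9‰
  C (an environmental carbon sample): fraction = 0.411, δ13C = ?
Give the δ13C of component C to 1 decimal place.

-63.5‰

Isotope mass balance: δ_bulk = Σ fᵢ·δᵢ.
-41.5 = 0.406×(-31.2) + 0.183×(-14.9) + 0.411×δ_C
0.411·δ_C = -41.5 − (-15.394) = -26.106
δ_C = -26.106 / 0.411 = -63.52‰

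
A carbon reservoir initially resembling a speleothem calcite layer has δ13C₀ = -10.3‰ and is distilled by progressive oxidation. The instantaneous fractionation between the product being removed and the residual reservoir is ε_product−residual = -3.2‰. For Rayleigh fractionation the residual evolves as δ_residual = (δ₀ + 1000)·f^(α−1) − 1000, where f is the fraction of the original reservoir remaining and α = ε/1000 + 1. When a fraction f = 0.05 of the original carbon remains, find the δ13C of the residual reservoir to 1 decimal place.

-0.8‰

Rayleigh residual: δ_res = (δ₀ + 1000)·f^(α−1) − 1000
α = ε/1000 + 1 = 0.99680, so α − 1 = -0.00320
f^(α−1) = 0.05^(-0.00320) = 1.009632
δ_res = (-10.3 + 1000) × 1.009632 − 1000 = 999.233 − 1000 = -0.77‰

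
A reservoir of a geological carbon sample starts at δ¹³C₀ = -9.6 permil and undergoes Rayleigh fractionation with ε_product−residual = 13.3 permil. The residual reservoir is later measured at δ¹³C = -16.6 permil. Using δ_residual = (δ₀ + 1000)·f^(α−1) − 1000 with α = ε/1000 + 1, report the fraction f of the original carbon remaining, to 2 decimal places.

α − 1 = ε/1000 = 0.0133
(δ_res + 1000)/(δ₀ + 1000) = (-16.6 + 1000)/(-9.6 + 1000) = 983.4/990.4 = 0.992932
f = 0.992932^(1/0.0133) = exp(ln(0.992932)/0.0133) = exp(-0.00709/0.0133)
f = exp(-0.5333) = 0.5867

0.59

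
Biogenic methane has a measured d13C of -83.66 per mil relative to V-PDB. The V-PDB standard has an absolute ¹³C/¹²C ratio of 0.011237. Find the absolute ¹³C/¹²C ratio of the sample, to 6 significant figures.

0.0102969

R_sample = R_standard × (d13C/1000 + 1)
R_sample = 0.011237 × (-83.66/1000 + 1) = 0.011237 × 0.916340
R_sample = 0.0102969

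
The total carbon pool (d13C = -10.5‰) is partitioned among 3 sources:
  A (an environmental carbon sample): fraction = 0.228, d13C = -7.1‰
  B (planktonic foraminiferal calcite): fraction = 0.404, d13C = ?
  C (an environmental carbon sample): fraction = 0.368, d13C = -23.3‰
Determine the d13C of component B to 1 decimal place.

-0.8‰

Isotope mass balance: δ_bulk = Σ fᵢ·δᵢ.
-10.5 = 0.228×(-7.1) + 0.404×δ_B + 0.368×(-23.3)
0.404·δ_B = -10.5 − (-10.193) = -0.307
δ_B = -0.307 / 0.404 = -0.76‰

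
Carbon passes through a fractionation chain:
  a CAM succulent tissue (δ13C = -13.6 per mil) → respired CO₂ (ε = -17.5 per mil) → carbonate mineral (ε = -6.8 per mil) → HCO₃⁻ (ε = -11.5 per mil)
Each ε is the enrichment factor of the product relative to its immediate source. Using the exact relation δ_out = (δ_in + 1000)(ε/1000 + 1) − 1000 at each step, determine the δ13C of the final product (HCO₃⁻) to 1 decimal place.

step 1: δ = (-13.60 + 1000)·(-17.5/1000 + 1) − 1000 = -30.86 per mil
step 2: δ = (-30.86 + 1000)·(-6.8/1000 + 1) − 1000 = -37.45 per mil
step 3: δ = (-37.45 + 1000)·(-11.5/1000 + 1) − 1000 = -48.52 per mil

-48.5 per mil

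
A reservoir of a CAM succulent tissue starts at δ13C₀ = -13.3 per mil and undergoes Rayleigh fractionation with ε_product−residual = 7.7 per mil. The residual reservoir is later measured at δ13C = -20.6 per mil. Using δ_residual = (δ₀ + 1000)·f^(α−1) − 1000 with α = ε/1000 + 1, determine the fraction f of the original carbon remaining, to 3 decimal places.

α − 1 = ε/1000 = 0.0077
(δ_res + 1000)/(δ₀ + 1000) = (-20.6 + 1000)/(-13.3 + 1000) = 979.4/986.7 = 0.992602
f = 0.992602^(1/0.0077) = exp(ln(0.992602)/0.0077) = exp(-0.00743/0.0077)
f = exp(-0.9644) = 0.3812

0.381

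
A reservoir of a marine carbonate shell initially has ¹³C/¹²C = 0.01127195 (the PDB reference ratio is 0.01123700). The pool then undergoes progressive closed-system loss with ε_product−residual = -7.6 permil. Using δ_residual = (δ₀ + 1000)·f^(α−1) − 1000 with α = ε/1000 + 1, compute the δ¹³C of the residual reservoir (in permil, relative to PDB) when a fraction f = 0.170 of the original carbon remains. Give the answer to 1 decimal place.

δ₀ = (0.01127195/0.01123700 − 1)×1000 = (1.003110 − 1)×1000 = 3.110 permil
α − 1 = ε/1000 = -0.0076
f^(α−1) = 0.170^(-0.0076) = 1.013558
δ_res = (3.110 + 1000) × 1.013558 − 1000 = 1016.710 − 1000 = 16.71 permil

16.7 permil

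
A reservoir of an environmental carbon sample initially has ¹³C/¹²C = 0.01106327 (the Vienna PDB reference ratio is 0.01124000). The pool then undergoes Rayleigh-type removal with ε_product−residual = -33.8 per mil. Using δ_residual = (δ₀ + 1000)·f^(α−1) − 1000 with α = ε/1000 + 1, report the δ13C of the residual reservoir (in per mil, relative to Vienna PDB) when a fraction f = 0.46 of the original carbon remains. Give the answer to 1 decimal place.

10.5 per mil

δ₀ = (0.01106327/0.01124000 − 1)×1000 = (0.984277 − 1)×1000 = -15.723 per mil
α − 1 = ε/1000 = -0.0338
f^(α−1) = 0.46^(-0.0338) = 1.026594
δ_res = (-15.723 + 1000) × 1.026594 − 1000 = 1010.453 − 1000 = 10.45 per mil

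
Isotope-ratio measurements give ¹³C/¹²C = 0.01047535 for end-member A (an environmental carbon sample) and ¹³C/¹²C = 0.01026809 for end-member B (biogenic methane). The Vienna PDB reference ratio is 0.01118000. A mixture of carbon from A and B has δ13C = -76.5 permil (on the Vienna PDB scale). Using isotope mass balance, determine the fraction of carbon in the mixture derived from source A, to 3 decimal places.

δ_A = (0.01047535/0.01118000 − 1)×1000 = (0.936972 − 1)×1000 = -63.028 permil
δ_B = (0.01026809/0.01118000 − 1)×1000 = (0.918434 − 1)×1000 = -81.566 permil
f_A = (δ_mix − δ_B)/(δ_A − δ_B) = (-76.5 − (-81.566))/(-63.028 − (-81.566))
f_A = 5.066 / 18.538 = 0.2733

0.273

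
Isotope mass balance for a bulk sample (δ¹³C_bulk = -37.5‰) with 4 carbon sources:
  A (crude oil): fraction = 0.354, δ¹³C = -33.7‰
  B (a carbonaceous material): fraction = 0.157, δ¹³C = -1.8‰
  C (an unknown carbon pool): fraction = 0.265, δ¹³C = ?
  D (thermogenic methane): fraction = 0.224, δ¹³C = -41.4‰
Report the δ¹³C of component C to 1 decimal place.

-60.4‰

Isotope mass balance: δ_bulk = Σ fᵢ·δᵢ.
-37.5 = 0.354×(-33.7) + 0.157×(-1.8) + 0.265×δ_C + 0.224×(-41.4)
0.265·δ_C = -37.5 − (-21.486) = -16.014
δ_C = -16.014 / 0.265 = -60.43‰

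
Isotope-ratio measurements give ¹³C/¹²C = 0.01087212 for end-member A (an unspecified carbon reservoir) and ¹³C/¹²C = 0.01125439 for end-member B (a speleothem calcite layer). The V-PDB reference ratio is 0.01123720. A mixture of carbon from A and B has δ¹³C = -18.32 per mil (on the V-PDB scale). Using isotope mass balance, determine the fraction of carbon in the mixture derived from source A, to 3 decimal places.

δ_A = (0.01087212/0.01123720 − 1)×1000 = (0.967511 − 1)×1000 = -32.489 per mil
δ_B = (0.01125439/0.01123720 − 1)×1000 = (1.001530 − 1)×1000 = 1.530 per mil
f_A = (δ_mix − δ_B)/(δ_A − δ_B) = (-18.32 − (1.530))/(-32.489 − (1.530))
f_A = -19.850 / -34.018 = 0.5835

0.584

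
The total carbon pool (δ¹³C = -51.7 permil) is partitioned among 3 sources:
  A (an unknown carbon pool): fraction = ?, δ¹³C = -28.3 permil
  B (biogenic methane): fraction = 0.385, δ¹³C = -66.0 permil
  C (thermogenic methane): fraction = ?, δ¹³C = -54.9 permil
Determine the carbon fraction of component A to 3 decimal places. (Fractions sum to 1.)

0.281

Let f_A and f_C be the unknown fractions; fractions sum to 1 so f_A + f_C = 0.615.
Mass balance: Σ fᵢ·δᵢ = δ_bulk ⇒ f_A·(-28.3) + f_C·(-54.9) = -51.7 − (-25.410) = -26.290
Substitute f_C = 0.615 − f_A:
f_A·(-28.3 − -54.9) = -26.290 − 0.615×(-54.9) = 7.473
f_A = 7.473 / 26.6 = 0.2810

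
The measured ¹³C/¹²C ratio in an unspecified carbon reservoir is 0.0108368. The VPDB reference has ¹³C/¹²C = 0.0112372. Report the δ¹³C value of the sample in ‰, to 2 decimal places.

-35.63‰

δ¹³C = (R_sample / R_standard − 1) × 1000
R_sample / R_standard = 0.0108368 / 0.0112372 = 0.964368
δ¹³C = (0.964368 − 1) × 1000 = -35.632‰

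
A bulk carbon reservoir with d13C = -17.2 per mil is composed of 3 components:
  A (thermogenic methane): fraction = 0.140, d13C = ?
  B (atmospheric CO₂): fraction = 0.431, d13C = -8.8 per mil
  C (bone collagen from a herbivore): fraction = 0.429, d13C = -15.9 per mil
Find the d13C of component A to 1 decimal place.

Isotope mass balance: δ_bulk = Σ fᵢ·δᵢ.
-17.2 = 0.140×δ_A + 0.431×(-8.8) + 0.429×(-15.9)
0.140·δ_A = -17.2 − (-10.614) = -6.586
δ_A = -6.586 / 0.140 = -47.04 per mil

-47.0 per mil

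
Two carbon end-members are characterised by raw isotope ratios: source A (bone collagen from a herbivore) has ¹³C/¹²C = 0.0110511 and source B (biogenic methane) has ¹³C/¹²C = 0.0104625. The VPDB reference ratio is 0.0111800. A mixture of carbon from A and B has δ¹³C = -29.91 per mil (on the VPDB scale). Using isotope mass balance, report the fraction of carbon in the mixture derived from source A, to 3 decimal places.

δ_A = (0.0110511/0.0111800 − 1)×1000 = (0.988470 − 1)×1000 = -11.530 per mil
δ_B = (0.0104625/0.0111800 − 1)×1000 = (0.935823 − 1)×1000 = -64.177 per mil
f_A = (δ_mix − δ_B)/(δ_A − δ_B) = (-29.91 − (-64.177))/(-11.530 − (-64.177))
f_A = 34.267 / 52.648 = 0.6509

0.651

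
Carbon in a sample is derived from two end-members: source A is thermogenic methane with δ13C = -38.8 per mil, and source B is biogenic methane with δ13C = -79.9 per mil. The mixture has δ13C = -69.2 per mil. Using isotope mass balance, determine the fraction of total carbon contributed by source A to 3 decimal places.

0.260

δ_mix = f_A·δ_A + (1 − f_A)·δ_B  ⇒  f_A = (δ_mix − δ_B)/(δ_A − δ_B)
f_A = (-69.2 − (-79.9)) / (-38.8 − (-79.9))
f_A = 10.7 / 41.1 = 0.2603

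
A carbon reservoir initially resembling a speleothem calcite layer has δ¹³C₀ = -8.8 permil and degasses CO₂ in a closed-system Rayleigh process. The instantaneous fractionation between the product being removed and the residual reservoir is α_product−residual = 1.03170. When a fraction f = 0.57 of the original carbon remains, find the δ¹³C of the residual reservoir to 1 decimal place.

-26.3 permil

Rayleigh residual: δ_res = (δ₀ + 1000)·f^(α−1) − 1000
α − 1 = 0.03170
f^(α−1) = 0.57^(0.03170) = 0.982339
δ_res = (-8.8 + 1000) × 0.982339 − 1000 = 973.694 − 1000 = -26.31 permil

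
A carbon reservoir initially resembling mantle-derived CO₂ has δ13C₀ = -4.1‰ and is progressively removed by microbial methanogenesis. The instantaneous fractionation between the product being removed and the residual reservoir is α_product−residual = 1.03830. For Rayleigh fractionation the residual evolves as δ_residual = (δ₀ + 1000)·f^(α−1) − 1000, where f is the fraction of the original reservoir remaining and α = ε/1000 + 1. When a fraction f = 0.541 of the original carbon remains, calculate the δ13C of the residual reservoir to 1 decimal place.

-27.3‰

Rayleigh residual: δ_res = (δ₀ + 1000)·f^(α−1) − 1000
α − 1 = 0.03830
f^(α−1) = 0.541^(0.03830) = 0.976746
δ_res = (-4.1 + 1000) × 0.976746 − 1000 = 972.741 − 1000 = -27.26‰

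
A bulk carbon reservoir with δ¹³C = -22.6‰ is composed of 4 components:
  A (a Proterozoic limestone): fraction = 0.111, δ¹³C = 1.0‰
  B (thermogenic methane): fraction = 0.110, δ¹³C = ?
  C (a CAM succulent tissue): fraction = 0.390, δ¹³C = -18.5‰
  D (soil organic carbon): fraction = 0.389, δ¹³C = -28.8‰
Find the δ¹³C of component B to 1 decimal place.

Isotope mass balance: δ_bulk = Σ fᵢ·δᵢ.
-22.6 = 0.111×(1.0) + 0.110×δ_B + 0.390×(-18.5) + 0.389×(-28.8)
0.110·δ_B = -22.6 − (-18.307) = -4.293
δ_B = -4.293 / 0.110 = -39.03‰

-39.0‰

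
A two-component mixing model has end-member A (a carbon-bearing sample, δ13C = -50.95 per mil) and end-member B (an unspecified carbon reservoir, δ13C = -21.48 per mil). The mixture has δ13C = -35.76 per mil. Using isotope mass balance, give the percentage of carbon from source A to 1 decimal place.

48.5%

δ_mix = f_A·δ_A + (1 − f_A)·δ_B  ⇒  f_A = (δ_mix − δ_B)/(δ_A − δ_B)
f_A = (-35.76 − (-21.48)) / (-50.95 − (-21.48))
f_A = -14.28 / -29.47 = 0.4846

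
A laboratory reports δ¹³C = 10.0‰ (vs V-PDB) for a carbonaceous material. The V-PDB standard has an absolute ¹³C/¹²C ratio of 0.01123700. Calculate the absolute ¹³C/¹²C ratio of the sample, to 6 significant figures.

R_sample = R_standard × (δ¹³C/1000 + 1)
R_sample = 0.01123700 × (10.0/1000 + 1) = 0.01123700 × 1.010000
R_sample = 0.0113494

0.0113494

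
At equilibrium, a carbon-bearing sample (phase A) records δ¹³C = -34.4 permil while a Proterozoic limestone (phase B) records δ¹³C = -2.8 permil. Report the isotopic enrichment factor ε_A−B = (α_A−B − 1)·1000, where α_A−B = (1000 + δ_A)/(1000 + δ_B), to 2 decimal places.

α_A−B = (1000 + -34.4) / (1000 + -2.8) = 965.6 / 997.2 = 0.968311
ε_A−B = (0.968311 − 1) × 1000 = -31.689 permil
(The approximation ε ≈ δ_A − δ_B would give -31.6 permil.)

-31.69 permil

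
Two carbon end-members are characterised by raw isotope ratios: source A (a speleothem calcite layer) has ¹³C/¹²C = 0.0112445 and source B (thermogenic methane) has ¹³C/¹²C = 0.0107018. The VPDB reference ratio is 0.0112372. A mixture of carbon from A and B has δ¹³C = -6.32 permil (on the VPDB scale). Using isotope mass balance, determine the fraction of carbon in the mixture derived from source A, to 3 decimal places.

0.856

δ_A = (0.0112445/0.0112372 − 1)×1000 = (1.000650 − 1)×1000 = 0.650 permil
δ_B = (0.0107018/0.0112372 − 1)×1000 = (0.952355 − 1)×1000 = -47.645 permil
f_A = (δ_mix − δ_B)/(δ_A − δ_B) = (-6.32 − (-47.645))/(0.650 − (-47.645))
f_A = 41.325 / 48.295 = 0.8557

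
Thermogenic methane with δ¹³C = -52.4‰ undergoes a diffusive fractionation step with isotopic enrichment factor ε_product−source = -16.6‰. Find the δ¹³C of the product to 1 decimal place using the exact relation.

To first order, δ_product ≈ δ_source + ε = -69.0‰.
Exactly, δ_product = (δ_source + 1000)·(ε/1000 + 1) − 1000.
δ_product = (-52.4 + 1000) × (-16.6/1000 + 1) − 1000
δ_product = -68.13‰

-68.1‰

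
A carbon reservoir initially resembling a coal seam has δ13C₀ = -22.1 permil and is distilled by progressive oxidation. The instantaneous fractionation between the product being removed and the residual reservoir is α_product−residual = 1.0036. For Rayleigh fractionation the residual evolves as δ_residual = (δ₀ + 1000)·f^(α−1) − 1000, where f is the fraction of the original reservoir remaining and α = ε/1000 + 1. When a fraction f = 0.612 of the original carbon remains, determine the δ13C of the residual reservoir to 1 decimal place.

-23.8 permil

Rayleigh residual: δ_res = (δ₀ + 1000)·f^(α−1) − 1000
α − 1 = 0.00360
f^(α−1) = 0.612^(0.00360) = 0.998234
δ_res = (-22.1 + 1000) × 0.998234 − 1000 = 976.173 − 1000 = -23.83 permil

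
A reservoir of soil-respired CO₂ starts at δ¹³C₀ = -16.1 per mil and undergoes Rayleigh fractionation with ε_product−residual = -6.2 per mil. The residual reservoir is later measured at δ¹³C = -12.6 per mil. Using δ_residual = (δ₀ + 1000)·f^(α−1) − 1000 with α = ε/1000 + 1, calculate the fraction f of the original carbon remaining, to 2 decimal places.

0.56

α − 1 = ε/1000 = -0.0062
(δ_res + 1000)/(δ₀ + 1000) = (-12.6 + 1000)/(-16.1 + 1000) = 987.4/983.9 = 1.003557
f = 1.003557^(1/-0.0062) = exp(ln(1.003557)/-0.0062) = exp(0.00355/-0.0062)
f = exp(-0.5727) = 0.5640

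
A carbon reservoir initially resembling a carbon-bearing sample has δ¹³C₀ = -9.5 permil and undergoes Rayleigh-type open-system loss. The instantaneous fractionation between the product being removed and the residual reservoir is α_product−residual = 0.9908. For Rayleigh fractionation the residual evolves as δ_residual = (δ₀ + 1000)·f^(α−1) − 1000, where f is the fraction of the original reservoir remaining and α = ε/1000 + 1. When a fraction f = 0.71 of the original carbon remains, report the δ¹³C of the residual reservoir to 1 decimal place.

Rayleigh residual: δ_res = (δ₀ + 1000)·f^(α−1) − 1000
α − 1 = -0.00920
f^(α−1) = 0.71^(-0.00920) = 1.003156
δ_res = (-9.5 + 1000) × 1.003156 − 1000 = 993.626 − 1000 = -6.37 permil

-6.4 permil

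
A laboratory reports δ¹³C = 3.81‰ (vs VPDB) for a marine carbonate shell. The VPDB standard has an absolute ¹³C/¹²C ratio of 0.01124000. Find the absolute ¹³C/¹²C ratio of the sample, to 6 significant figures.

0.0112828

R_sample = R_standard × (δ¹³C/1000 + 1)
R_sample = 0.01124000 × (3.81/1000 + 1) = 0.01124000 × 1.003810
R_sample = 0.0112828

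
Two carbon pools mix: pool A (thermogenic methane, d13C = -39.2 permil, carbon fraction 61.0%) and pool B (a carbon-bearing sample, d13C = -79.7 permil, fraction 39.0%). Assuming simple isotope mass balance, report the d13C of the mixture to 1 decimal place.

-55.0 permil

δ_mix = f_A·δ_A + f_B·δ_B
δ_mix = 0.610 × (-39.2) + 0.390 × (-79.7)
δ_mix = -23.91 + -31.08 = -55.00 permil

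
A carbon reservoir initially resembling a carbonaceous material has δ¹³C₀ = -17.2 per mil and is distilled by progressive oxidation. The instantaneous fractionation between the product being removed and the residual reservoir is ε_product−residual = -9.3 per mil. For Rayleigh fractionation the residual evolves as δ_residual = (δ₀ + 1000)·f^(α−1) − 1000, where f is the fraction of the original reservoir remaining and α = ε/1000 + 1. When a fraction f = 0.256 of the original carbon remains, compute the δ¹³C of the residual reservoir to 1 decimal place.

Rayleigh residual: δ_res = (δ₀ + 1000)·f^(α−1) − 1000
α = ε/1000 + 1 = 0.99070, so α − 1 = -0.00930
f^(α−1) = 0.256^(-0.00930) = 1.012753
δ_res = (-17.2 + 1000) × 1.012753 − 1000 = 995.333 − 1000 = -4.67 per mil

-4.7 per mil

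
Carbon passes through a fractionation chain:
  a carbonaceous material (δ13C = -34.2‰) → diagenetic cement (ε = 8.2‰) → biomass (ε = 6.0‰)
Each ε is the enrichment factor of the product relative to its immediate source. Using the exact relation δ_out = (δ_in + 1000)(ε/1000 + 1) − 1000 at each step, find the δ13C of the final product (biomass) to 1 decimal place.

step 1: δ = (-34.20 + 1000)·(8.2/1000 + 1) − 1000 = -26.28‰
step 2: δ = (-26.28 + 1000)·(6.0/1000 + 1) − 1000 = -20.44‰

-20.4‰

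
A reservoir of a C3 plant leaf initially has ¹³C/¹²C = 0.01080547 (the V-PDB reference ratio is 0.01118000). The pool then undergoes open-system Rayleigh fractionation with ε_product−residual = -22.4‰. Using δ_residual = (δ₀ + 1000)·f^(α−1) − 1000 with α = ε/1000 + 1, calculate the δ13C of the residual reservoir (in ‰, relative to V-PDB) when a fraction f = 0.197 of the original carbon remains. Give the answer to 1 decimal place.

δ₀ = (0.01080547/0.01118000 − 1)×1000 = (0.966500 − 1)×1000 = -33.500‰
α − 1 = ε/1000 = -0.0224
f^(α−1) = 0.197^(-0.0224) = 1.037060
δ_res = (-33.500 + 1000) × 1.037060 − 1000 = 1002.319 − 1000 = 2.32‰

2.3‰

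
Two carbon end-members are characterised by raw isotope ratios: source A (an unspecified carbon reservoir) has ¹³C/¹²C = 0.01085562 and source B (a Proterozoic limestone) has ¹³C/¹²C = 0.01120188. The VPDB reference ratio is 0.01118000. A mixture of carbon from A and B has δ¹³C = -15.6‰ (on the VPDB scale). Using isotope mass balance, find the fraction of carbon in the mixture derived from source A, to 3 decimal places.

δ_A = (0.01085562/0.01118000 − 1)×1000 = (0.970986 − 1)×1000 = -29.014‰
δ_B = (0.01120188/0.01118000 − 1)×1000 = (1.001957 − 1)×1000 = 1.957‰
f_A = (δ_mix − δ_B)/(δ_A − δ_B) = (-15.6 − (1.957))/(-29.014 − (1.957))
f_A = -17.557 / -30.971 = 0.5669

0.567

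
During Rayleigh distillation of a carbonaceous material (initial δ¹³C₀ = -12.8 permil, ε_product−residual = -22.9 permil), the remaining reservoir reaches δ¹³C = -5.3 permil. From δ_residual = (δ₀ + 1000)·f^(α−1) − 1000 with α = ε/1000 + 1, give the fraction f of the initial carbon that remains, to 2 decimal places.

0.72

α − 1 = ε/1000 = -0.0229
(δ_res + 1000)/(δ₀ + 1000) = (-5.3 + 1000)/(-12.8 + 1000) = 994.7/987.2 = 1.007597
f = 1.007597^(1/-0.0229) = exp(ln(1.007597)/-0.0229) = exp(0.00757/-0.0229)
f = exp(-0.3305) = 0.7186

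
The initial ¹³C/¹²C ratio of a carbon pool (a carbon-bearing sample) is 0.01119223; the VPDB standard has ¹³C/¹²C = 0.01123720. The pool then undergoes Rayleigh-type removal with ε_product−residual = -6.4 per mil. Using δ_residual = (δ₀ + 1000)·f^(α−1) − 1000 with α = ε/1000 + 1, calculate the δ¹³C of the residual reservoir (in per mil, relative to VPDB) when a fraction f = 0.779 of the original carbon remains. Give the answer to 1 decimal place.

-2.4 per mil

δ₀ = (0.01119223/0.01123720 − 1)×1000 = (0.995998 − 1)×1000 = -4.002 per mil
α − 1 = ε/1000 = -0.0064
f^(α−1) = 0.779^(-0.0064) = 1.001600
δ_res = (-4.002 + 1000) × 1.001600 − 1000 = 997.591 − 1000 = -2.41 per mil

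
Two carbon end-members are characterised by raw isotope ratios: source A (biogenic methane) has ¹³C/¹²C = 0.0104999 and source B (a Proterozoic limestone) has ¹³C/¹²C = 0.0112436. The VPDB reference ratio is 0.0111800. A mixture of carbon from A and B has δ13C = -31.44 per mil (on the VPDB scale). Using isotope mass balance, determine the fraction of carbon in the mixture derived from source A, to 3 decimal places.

δ_A = (0.0104999/0.0111800 − 1)×1000 = (0.939168 − 1)×1000 = -60.832 per mil
δ_B = (0.0112436/0.0111800 − 1)×1000 = (1.005689 − 1)×1000 = 5.689 per mil
f_A = (δ_mix − δ_B)/(δ_A − δ_B) = (-31.44 − (5.689))/(-60.832 − (5.689))
f_A = -37.129 / -66.521 = 0.5582

0.558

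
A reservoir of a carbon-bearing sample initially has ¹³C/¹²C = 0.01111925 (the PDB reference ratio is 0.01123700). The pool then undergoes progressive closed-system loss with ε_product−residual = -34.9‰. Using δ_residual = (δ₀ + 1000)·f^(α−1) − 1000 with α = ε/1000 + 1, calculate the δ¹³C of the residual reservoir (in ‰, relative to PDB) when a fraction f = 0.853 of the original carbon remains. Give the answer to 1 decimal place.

δ₀ = (0.01111925/0.01123700 − 1)×1000 = (0.989521 − 1)×1000 = -10.479‰
α − 1 = ε/1000 = -0.0349
f^(α−1) = 0.853^(-0.0349) = 1.005564
δ_res = (-10.479 + 1000) × 1.005564 − 1000 = 995.027 − 1000 = -4.97‰

-5.0‰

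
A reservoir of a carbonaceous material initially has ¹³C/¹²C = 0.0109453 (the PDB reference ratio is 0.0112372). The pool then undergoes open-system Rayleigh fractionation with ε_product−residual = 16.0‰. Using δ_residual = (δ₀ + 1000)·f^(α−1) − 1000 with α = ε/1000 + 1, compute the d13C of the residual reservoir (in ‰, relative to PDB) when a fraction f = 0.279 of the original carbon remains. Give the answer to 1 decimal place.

δ₀ = (0.0109453/0.0112372 − 1)×1000 = (0.974024 − 1)×1000 = -25.976‰
α − 1 = ε/1000 = 0.0160
f^(α−1) = 0.279^(0.0160) = 0.979782
δ_res = (-25.976 + 1000) × 0.979782 − 1000 = 954.331 − 1000 = -45.67‰

-45.7‰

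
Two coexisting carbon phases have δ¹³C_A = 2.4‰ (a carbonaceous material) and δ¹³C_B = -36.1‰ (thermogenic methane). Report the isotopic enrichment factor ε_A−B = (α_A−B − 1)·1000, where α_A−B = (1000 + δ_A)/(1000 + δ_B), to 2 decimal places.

39.94‰

α_A−B = (1000 + 2.4) / (1000 + -36.1) = 1002.4 / 963.9 = 1.039942
ε_A−B = (1.039942 − 1) × 1000 = 39.942‰
(The approximation ε ≈ δ_A − δ_B would give 38.5‰.)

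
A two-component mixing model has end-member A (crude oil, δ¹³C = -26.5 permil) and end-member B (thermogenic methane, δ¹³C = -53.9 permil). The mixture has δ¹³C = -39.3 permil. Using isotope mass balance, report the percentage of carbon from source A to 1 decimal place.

53.3%

δ_mix = f_A·δ_A + (1 − f_A)·δ_B  ⇒  f_A = (δ_mix − δ_B)/(δ_A − δ_B)
f_A = (-39.3 − (-53.9)) / (-26.5 − (-53.9))
f_A = 14.6 / 27.4 = 0.5328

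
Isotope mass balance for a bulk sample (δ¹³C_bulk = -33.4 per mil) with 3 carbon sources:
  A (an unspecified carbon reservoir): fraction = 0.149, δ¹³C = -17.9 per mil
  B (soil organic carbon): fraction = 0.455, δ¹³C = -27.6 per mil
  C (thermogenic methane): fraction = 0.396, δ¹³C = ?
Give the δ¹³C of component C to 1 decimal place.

Isotope mass balance: δ_bulk = Σ fᵢ·δᵢ.
-33.4 = 0.149×(-17.9) + 0.455×(-27.6) + 0.396×δ_C
0.396·δ_C = -33.4 − (-15.225) = -18.175
δ_C = -18.175 / 0.396 = -45.90 per mil

-45.9 per mil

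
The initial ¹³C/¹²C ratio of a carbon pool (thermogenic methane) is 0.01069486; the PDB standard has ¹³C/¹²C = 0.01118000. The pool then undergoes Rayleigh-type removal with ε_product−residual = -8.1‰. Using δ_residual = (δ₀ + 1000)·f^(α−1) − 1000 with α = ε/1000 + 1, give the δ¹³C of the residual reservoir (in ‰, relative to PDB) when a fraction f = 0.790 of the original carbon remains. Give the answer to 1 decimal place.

-41.6‰

δ₀ = (0.01069486/0.01118000 − 1)×1000 = (0.956606 − 1)×1000 = -43.394‰
α − 1 = ε/1000 = -0.0081
f^(α−1) = 0.790^(-0.0081) = 1.001911
δ_res = (-43.394 + 1000) × 1.001911 − 1000 = 958.435 − 1000 = -41.57‰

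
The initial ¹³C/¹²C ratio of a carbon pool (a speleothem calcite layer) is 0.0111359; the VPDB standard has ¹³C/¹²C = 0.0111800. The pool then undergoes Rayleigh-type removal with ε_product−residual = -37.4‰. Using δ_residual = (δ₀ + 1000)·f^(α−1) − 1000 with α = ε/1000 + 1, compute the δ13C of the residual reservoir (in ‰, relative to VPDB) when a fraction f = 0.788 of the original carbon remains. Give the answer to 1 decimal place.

5.0‰

δ₀ = (0.0111359/0.0111800 − 1)×1000 = (0.996055 − 1)×1000 = -3.945‰
α − 1 = ε/1000 = -0.0374
f^(α−1) = 0.788^(-0.0374) = 1.008951
δ_res = (-3.945 + 1000) × 1.008951 − 1000 = 1004.971 − 1000 = 4.97‰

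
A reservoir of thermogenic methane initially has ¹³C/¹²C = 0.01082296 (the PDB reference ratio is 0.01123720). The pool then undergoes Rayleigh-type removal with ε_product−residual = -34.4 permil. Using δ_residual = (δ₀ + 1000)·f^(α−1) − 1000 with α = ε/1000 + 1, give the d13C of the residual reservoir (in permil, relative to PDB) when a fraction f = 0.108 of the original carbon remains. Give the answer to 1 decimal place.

δ₀ = (0.01082296/0.01123720 − 1)×1000 = (0.963137 − 1)×1000 = -36.863 permil
α − 1 = ε/1000 = -0.0344
f^(α−1) = 0.108^(-0.0344) = 1.079569
δ_res = (-36.863 + 1000) × 1.079569 − 1000 = 1039.772 − 1000 = 39.77 permil

39.8 permil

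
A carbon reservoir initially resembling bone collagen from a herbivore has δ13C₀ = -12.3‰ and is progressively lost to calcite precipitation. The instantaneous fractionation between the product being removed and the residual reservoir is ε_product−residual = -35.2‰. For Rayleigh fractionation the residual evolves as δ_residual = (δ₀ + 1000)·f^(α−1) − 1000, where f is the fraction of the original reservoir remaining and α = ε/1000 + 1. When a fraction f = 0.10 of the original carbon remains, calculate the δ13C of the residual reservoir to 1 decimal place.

Rayleigh residual: δ_res = (δ₀ + 1000)·f^(α−1) − 1000
α = ε/1000 + 1 = 0.96480, so α − 1 = -0.03520
f^(α−1) = 0.10^(-0.03520) = 1.084426
δ_res = (-12.3 + 1000) × 1.084426 − 1000 = 1071.088 − 1000 = 71.09‰

71.1‰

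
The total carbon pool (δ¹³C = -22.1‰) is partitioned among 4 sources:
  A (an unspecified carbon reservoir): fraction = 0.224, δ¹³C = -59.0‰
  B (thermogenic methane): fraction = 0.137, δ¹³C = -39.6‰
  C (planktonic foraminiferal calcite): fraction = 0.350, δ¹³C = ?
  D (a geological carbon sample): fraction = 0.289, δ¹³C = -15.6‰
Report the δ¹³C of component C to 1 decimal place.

Isotope mass balance: δ_bulk = Σ fᵢ·δᵢ.
-22.1 = 0.224×(-59.0) + 0.137×(-39.6) + 0.350×δ_C + 0.289×(-15.6)
0.350·δ_C = -22.1 − (-23.150) = 1.050
δ_C = 1.050 / 0.350 = 3.00‰

3.0‰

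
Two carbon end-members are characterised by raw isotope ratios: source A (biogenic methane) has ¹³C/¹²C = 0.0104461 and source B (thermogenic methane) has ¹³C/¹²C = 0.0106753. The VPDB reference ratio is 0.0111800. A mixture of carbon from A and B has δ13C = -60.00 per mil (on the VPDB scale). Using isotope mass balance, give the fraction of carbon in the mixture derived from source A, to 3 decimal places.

0.725

δ_A = (0.0104461/0.0111800 − 1)×1000 = (0.934356 − 1)×1000 = -65.644 per mil
δ_B = (0.0106753/0.0111800 − 1)×1000 = (0.954857 − 1)×1000 = -45.143 per mil
f_A = (δ_mix − δ_B)/(δ_A − δ_B) = (-60.00 − (-45.143))/(-65.644 − (-45.143))
f_A = -14.857 / -20.501 = 0.7247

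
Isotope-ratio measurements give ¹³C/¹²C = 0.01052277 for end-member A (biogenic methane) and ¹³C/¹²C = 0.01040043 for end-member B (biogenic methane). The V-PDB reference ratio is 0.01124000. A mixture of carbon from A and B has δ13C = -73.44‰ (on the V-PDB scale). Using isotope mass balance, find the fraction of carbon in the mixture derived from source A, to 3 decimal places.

δ_A = (0.01052277/0.01124000 − 1)×1000 = (0.936190 − 1)×1000 = -63.810‰
δ_B = (0.01040043/0.01124000 − 1)×1000 = (0.925305 − 1)×1000 = -74.695‰
f_A = (δ_mix − δ_B)/(δ_A − δ_B) = (-73.44 − (-74.695))/(-63.810 − (-74.695))
f_A = 1.255 / 10.884 = 0.1153

0.115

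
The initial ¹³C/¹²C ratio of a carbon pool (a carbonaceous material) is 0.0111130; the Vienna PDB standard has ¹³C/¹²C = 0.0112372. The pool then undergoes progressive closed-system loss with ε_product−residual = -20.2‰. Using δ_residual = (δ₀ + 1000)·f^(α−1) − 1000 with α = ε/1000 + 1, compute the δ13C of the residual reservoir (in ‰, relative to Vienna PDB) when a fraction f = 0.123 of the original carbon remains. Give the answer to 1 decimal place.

δ₀ = (0.0111130/0.0112372 − 1)×1000 = (0.988947 − 1)×1000 = -11.053‰
α − 1 = ε/1000 = -0.0202
f^(α−1) = 0.123^(-0.0202) = 1.043239
δ_res = (-11.053 + 1000) × 1.043239 − 1000 = 1031.709 − 1000 = 31.71‰

31.7‰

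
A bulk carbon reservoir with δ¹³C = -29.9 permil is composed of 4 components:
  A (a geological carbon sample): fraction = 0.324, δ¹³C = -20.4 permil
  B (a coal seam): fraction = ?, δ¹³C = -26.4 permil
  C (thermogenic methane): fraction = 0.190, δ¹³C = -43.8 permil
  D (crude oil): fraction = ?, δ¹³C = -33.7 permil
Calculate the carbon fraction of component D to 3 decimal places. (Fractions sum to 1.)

Let f_D and f_B be the unknown fractions; fractions sum to 1 so f_D + f_B = 0.486.
Mass balance: Σ fᵢ·δᵢ = δ_bulk ⇒ f_D·(-33.7) + f_B·(-26.4) = -29.9 − (-14.932) = -14.968
Substitute f_B = 0.486 − f_D:
f_D·(-33.7 − -26.4) = -14.968 − 0.486×(-26.4) = -2.138
f_D = -2.138 / -7.3 = 0.2929

0.293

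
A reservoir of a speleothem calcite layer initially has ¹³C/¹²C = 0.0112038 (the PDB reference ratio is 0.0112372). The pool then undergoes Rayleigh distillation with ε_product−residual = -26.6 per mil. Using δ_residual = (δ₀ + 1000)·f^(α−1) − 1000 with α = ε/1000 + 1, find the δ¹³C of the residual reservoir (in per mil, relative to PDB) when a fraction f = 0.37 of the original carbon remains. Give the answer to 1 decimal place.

δ₀ = (0.0112038/0.0112372 − 1)×1000 = (0.997028 − 1)×1000 = -2.972 per mil
α − 1 = ε/1000 = -0.0266
f^(α−1) = 0.37^(-0.0266) = 1.026800
δ_res = (-2.972 + 1000) × 1.026800 − 1000 = 1023.748 − 1000 = 23.75 per mil

23.7 per mil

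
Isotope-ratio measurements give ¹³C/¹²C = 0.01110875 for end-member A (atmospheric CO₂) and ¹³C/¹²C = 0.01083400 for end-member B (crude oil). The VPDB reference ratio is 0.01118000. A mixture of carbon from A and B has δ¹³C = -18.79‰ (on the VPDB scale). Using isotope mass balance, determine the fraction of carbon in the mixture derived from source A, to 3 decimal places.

δ_A = (0.01110875/0.01118000 − 1)×1000 = (0.993627 − 1)×1000 = -6.373‰
δ_B = (0.01083400/0.01118000 − 1)×1000 = (0.969052 − 1)×1000 = -30.948‰
f_A = (δ_mix − δ_B)/(δ_A − δ_B) = (-18.79 − (-30.948))/(-6.373 − (-30.948))
f_A = 12.158 / 24.575 = 0.4947

0.495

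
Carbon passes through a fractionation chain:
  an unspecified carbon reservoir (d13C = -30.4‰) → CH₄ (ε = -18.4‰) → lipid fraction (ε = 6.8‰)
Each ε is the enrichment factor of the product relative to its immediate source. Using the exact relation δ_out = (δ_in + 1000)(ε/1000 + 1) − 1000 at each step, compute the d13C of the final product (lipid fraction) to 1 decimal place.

step 1: δ = (-30.40 + 1000)·(-18.4/1000 + 1) − 1000 = -48.24‰
step 2: δ = (-48.24 + 1000)·(6.8/1000 + 1) − 1000 = -41.77‰

-41.8‰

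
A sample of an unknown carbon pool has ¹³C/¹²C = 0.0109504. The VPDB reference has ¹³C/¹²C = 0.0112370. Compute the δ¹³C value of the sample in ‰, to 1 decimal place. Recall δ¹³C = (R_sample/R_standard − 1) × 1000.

δ¹³C = (R_sample / R_standard − 1) × 1000
R_sample / R_standard = 0.0109504 / 0.0112370 = 0.974495
δ¹³C = (0.974495 − 1) × 1000 = -25.51‰

-25.5‰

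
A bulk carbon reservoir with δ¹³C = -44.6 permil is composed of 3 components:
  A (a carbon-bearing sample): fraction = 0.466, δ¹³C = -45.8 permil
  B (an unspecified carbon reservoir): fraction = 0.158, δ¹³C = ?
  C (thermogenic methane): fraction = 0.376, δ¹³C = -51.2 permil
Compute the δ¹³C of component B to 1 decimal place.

-25.4 permil

Isotope mass balance: δ_bulk = Σ fᵢ·δᵢ.
-44.6 = 0.466×(-45.8) + 0.158×δ_B + 0.376×(-51.2)
0.158·δ_B = -44.6 − (-40.594) = -4.006
δ_B = -4.006 / 0.158 = -25.35 permil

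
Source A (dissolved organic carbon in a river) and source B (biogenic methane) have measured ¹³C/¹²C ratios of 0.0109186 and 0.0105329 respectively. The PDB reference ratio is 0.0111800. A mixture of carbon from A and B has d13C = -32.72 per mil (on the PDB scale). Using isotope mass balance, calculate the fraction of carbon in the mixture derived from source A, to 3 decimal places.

0.729

δ_A = (0.0109186/0.0111800 − 1)×1000 = (0.976619 − 1)×1000 = -23.381 per mil
δ_B = (0.0105329/0.0111800 − 1)×1000 = (0.942120 − 1)×1000 = -57.880 per mil
f_A = (δ_mix − δ_B)/(δ_A − δ_B) = (-32.72 − (-57.880))/(-23.381 − (-57.880))
f_A = 25.160 / 34.499 = 0.7293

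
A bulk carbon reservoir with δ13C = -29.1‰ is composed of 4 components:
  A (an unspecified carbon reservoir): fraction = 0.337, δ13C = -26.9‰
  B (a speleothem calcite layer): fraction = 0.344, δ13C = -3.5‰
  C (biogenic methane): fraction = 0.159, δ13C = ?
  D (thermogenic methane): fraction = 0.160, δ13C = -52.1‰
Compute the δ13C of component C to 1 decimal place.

-66.0‰

Isotope mass balance: δ_bulk = Σ fᵢ·δᵢ.
-29.1 = 0.337×(-26.9) + 0.344×(-3.5) + 0.159×δ_C + 0.160×(-52.1)
0.159·δ_C = -29.1 − (-18.605) = -10.495
δ_C = -10.495 / 0.159 = -66.00‰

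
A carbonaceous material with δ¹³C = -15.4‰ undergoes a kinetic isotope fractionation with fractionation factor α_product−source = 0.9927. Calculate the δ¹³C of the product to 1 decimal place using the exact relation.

δ_product = (δ_source + 1000)·α − 1000
δ_product = (-15.4 + 1000) × 0.9927 − 1000
δ_product = 977.412 − 1000 = -22.59‰

-22.6‰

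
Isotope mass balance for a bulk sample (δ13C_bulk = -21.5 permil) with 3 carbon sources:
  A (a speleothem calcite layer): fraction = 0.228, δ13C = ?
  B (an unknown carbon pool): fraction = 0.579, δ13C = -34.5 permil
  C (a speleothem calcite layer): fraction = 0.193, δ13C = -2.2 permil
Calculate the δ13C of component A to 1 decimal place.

-4.8 permil

Isotope mass balance: δ_bulk = Σ fᵢ·δᵢ.
-21.5 = 0.228×δ_A + 0.579×(-34.5) + 0.193×(-2.2)
0.228·δ_A = -21.5 − (-20.400) = -1.100
δ_A = -1.100 / 0.228 = -4.82 permil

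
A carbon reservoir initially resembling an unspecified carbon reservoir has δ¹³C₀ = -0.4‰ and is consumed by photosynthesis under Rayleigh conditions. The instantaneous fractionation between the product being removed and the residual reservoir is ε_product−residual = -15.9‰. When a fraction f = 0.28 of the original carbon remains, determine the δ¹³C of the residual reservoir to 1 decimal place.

Rayleigh residual: δ_res = (δ₀ + 1000)·f^(α−1) − 1000
α = ε/1000 + 1 = 0.98410, so α − 1 = -0.01590
f^(α−1) = 0.28^(-0.01590) = 1.020446
δ_res = (-0.4 + 1000) × 1.020446 − 1000 = 1020.038 − 1000 = 20.04‰

20.0‰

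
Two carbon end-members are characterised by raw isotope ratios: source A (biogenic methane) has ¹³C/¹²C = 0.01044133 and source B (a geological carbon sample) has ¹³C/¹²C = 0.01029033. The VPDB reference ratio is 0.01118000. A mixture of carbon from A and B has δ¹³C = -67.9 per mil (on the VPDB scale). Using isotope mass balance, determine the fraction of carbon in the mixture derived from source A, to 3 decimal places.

0.865

δ_A = (0.01044133/0.01118000 − 1)×1000 = (0.933929 − 1)×1000 = -66.071 per mil
δ_B = (0.01029033/0.01118000 − 1)×1000 = (0.920423 − 1)×1000 = -79.577 per mil
f_A = (δ_mix − δ_B)/(δ_A − δ_B) = (-67.9 − (-79.577))/(-66.071 − (-79.577))
f_A = 11.677 / 13.506 = 0.8646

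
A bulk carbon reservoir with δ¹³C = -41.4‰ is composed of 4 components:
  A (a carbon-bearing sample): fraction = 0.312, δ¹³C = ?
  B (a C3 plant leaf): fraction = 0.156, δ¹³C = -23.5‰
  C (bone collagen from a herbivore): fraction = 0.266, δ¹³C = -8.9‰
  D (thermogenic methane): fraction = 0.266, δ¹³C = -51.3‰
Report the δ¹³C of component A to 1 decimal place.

-69.6‰

Isotope mass balance: δ_bulk = Σ fᵢ·δᵢ.
-41.4 = 0.312×δ_A + 0.156×(-23.5) + 0.266×(-8.9) + 0.266×(-51.3)
0.312·δ_A = -41.4 − (-19.679) = -21.721
δ_A = -21.721 / 0.312 = -69.62‰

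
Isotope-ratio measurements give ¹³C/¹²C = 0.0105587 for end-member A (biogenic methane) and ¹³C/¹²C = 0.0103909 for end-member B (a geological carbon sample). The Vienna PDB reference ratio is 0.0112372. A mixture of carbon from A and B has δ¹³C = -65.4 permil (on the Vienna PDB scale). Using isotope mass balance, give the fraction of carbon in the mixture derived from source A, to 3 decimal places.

0.664

δ_A = (0.0105587/0.0112372 − 1)×1000 = (0.939620 − 1)×1000 = -60.380 permil
δ_B = (0.0103909/0.0112372 − 1)×1000 = (0.924688 − 1)×1000 = -75.312 permil
f_A = (δ_mix − δ_B)/(δ_A − δ_B) = (-65.4 − (-75.312))/(-60.380 − (-75.312))
f_A = 9.912 / 14.933 = 0.6638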